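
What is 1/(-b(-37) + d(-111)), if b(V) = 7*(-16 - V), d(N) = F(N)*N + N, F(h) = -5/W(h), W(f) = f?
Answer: -1/263 ≈ -0.0038023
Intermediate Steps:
F(h) = -5/h
d(N) = -5 + N (d(N) = (-5/N)*N + N = -5 + N)
b(V) = -112 - 7*V
1/(-b(-37) + d(-111)) = 1/(-(-112 - 7*(-37)) + (-5 - 111)) = 1/(-(-112 + 259) - 116) = 1/(-1*147 - 116) = 1/(-147 - 116) = 1/(-263) = -1/263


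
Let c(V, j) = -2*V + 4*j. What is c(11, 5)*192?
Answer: -384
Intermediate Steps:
c(11, 5)*192 = (-2*11 + 4*5)*192 = (-22 + 20)*192 = -2*192 = -384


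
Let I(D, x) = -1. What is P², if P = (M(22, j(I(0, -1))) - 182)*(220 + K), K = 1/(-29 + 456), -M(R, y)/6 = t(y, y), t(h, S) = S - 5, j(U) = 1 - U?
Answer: 237354819192976/182329 ≈ 1.3018e+9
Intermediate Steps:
t(h, S) = -5 + S
M(R, y) = 30 - 6*y (M(R, y) = -6*(-5 + y) = 30 - 6*y)
K = 1/427 ≈ 0.0023419
P = -15406324/427 (P = ((30 - 6*(1 - 1*(-1))) - 182)*(220 + 1/427) = ((30 - 6*(1 + 1)) - 182)*(93941/427) = ((30 - 6*2) - 182)*(93941/427) = ((30 - 12) - 182)*(93941/427) = (18 - 182)*(93941/427) = -164*93941/427 = -15406324/427 ≈ -36080.)
P² = (-15406324/427)² = 237354819192976/182329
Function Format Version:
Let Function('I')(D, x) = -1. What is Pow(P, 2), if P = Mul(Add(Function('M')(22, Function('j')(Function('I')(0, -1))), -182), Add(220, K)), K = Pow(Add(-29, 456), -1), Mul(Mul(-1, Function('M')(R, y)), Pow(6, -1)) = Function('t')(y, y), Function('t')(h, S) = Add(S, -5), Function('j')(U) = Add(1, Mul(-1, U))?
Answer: Rational(237354819192976, 182329) ≈ 1.3018e+9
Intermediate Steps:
Function('t')(h, S) = Add(-5, S)
Function('M')(R, y) = Add(30, Mul(-6, y)) (Function('M')(R, y) = Mul(-6, Add(-5, y)) = Add(30, Mul(-6, y)))
K = Rational(1, 427) (K = Pow(427, -1) = Rational(1, 427) ≈ 0.0023419)
P = Rational(-15406324, 427) (P = Mul(Add(Add(30, Mul(-6, Add(1, Mul(-1, -1)))), -182), Add(220, Rational(1, 427))) = Mul(Add(Add(30, Mul(-6, Add(1, 1))), -182), Rational(93941, 427)) = Mul(Add(Add(30, Mul(-6, 2)), -182), Rational(93941, 427)) = Mul(Add(Add(30, -12), -182), Rational(93941, 427)) = Mul(Add(18, -182), Rational(93941, 427)) = Mul(-164, Rational(93941, 427)) = Rational(-15406324, 427) ≈ -36080.)
Pow(P, 2) = Pow(Rational(-15406324, 427), 2) = Rational(237354819192976, 182329)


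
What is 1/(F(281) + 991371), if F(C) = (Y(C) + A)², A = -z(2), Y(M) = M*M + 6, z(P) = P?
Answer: 1/6236462596 ≈ 1.6035e-10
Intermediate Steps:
Y(M) = 6 + M² (Y(M) = M² + 6 = 6 + M²)
A = -2 (A = -1*2 = -2)
F(C) = (4 + C²)² (F(C) = ((6 + C²) - 2)² = (4 + C²)²)
1/(F(281) + 991371) = 1/((4 + 281²)² + 991371) = 1/((4 + 78961)² + 991371) = 1/(78965² + 991371) = 1/(6235471225 + 991371) = 1/6236462596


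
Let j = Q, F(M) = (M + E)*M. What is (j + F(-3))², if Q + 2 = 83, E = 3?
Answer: 6561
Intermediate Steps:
F(M) = M*(3 + M) (F(M) = (M + 3)*M = (3 + M)*M = M*(3 + M))
Q = 81 (Q = -2 + 83 = 81)
j = 81
(j + F(-3))² = (81 - 3*(3 - 3))² = (81 - 3*0)² = (81 + 0)² = 81² = 6561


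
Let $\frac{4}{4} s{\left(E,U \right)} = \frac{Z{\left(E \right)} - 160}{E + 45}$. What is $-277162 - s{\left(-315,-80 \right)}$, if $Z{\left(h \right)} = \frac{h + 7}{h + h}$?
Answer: $- \frac{1683762739}{6075} \approx -2.7716 \cdot 10^{5}$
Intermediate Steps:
$Z{\left(h \right)} = \frac{7 + h}{2 h}$
$s{\left(E,U \right)} = \frac{-160 + \frac{7 + E}{2 E}}{45 + E}$ ($s{\left(E,U \right)} = \frac{\frac{7 + E}{2 E} - 160}{E + 45} = \frac{-160 + \frac{7 + E}{2 E}}{45 + E}$)
$-277162 - s{\left(-315,-80 \right)} = -277162 - \frac{7 - -100485}{2 \left(-315\right) \left(45 - 315\right)} = -277162 - \frac{1}{2} \left(- \frac{1}{315}\right) \frac{1}{-270} \left(7 + 100485\right) = -277162 - \frac{1}{2} \left(- \frac{1}{315}\right) \left(- \frac{1}{270}\right) 100492 = -277162 - \frac{3589}{6075} = - \frac{1683762739}{6075}$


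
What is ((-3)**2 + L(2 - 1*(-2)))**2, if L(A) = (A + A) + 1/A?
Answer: 4761/16 ≈ 297.56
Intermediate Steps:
L(A) = 1/A + 2*A (L(A) = 2*A + 1/A = 1/A + 2*A)
((-3)**2 + L(2 - 1*(-2)))**2 = ((-3)**2 + (1/(2 - 1*(-2)) + 2*(2 - 1*(-2))))**2 = (9 + (1/(2 + 2) + 2*(2 + 2)))**2 = (9 + (1/4 + 2*4))**2 = (9 + (1/4 + 8))**2 = (9 + 33/4)**2 = (69/4)**2 = 4761/16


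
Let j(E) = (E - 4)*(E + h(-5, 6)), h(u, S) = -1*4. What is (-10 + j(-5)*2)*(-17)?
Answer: -2584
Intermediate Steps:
h(u, S) = -4
j(E) = (-4 + E)² (j(E) = (E - 4)*(E - 4) = (-4 + E)*(-4 + E) = (-4 + E)²)
(-10 + j(-5)*2)*(-17) = (-10 + (16 + (-5)² - 8*(-5))*2)*(-17) = (-10 + (16 + 25 + 40)*2)*(-17) = (-10 + 81*2)*(-17) = (-10 + 162)*(-17) = 152*(-17) = -2584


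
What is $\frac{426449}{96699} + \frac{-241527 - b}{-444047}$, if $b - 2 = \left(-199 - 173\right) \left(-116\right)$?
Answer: $\frac{216891767122}{42938900853} \approx 5.0512$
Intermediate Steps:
$b = 43154$ ($b = 2 + \left(-199 - 173\right) \left(-116\right) = 2 - -43152 = 2 + 43152 = 43154$)
$\frac{426449}{96699} + \frac{-241527 - b}{-444047} = \frac{426449}{96699} + \frac{-241527 - 43154}{-444047} = 426449 \cdot \frac{1}{96699} + \left(-241527 - 43154\right) \left(- \frac{1}{444047}\right) = \frac{426449}{96699} - - \frac{284681}{444047} = \frac{426449}{96699} + \frac{284681}{444047} = \frac{216891767122}{42938900853}$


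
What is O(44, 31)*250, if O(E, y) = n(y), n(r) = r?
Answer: 7750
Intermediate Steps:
O(E, y) = y
O(44, 31)*250 = 31*250 = 7750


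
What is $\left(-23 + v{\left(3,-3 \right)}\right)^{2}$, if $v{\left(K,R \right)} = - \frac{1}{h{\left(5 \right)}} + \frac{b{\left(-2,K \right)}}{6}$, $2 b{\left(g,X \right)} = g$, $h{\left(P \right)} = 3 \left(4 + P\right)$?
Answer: $\frac{1570009}{2916} \approx 538.41$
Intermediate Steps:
$h{\left(P \right)} = 12 + 3 P$
$b{\left(g,X \right)} = \frac{g}{2}$
$v{\left(K,R \right)} = - \frac{11}{54}$ ($v{\left(K,R \right)} = - \frac{1}{12 + 3 \cdot 5} + \frac{\frac{1}{2} \left(-2\right)}{6} = - \frac{1}{12 + 15} - \frac{1}{6} = - \frac{1}{27} - \frac{1}{6} = - \frac{11}{54}$)
$\left(-23 + v{\left(3,-3 \right)}\right)^{2} = \left(-23 - \frac{11}{54}\right)^{2} = \left(- \frac{1253}{54}\right)^{2} = \frac{1570009}{2916}$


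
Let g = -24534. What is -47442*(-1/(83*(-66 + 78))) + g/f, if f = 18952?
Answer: 36445205/786508 ≈ 46.338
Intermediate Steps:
-47442*(-1/(83*(-66 + 78))) + g/f = -47442*(-1/(83*(-66 + 78))) - 24534/18952 = -47442/((-83*12)) - 24534*1/18952 = -47442/(-996) - 12267/9476 = -47442*(-1/996) - 12267/9476 = 7907/166 - 12267/9476 = 36445205/786508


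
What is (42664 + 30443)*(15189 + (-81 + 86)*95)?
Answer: 1145148048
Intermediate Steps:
(42664 + 30443)*(15189 + (-81 + 86)*95) = 73107*(15189 + 5*95) = 73107*(15189 + 475) = 73107*15664 = 1145148048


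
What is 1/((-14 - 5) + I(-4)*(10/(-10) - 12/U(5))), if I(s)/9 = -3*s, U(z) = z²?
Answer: -25/4471 ≈ -0.0055916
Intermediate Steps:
I(s) = -27*s (I(s) = 9*(-3*s) = -27*s)
1/((-14 - 5) + I(-4)*(10/(-10) - 12/U(5))) = 1/((-14 - 5) + (-27*(-4))*(10/(-10) - 12/(5²))) = 1/(-19 + 108*(10*(-⅒) - 12/25)) = 1/(-19 + 108*(-1 - 12*1/25)) = 1/(-19 + 108*(-1 - 12/25)) = 1/(-19 + 108*(-37/25)) = 1/(-19 - 3996/25) = 1/(-4471/25) = -25/4471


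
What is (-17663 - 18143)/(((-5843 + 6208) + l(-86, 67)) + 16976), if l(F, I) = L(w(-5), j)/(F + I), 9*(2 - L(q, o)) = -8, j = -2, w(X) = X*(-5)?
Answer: -6122826/2965285 ≈ -2.0648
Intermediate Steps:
w(X) = -5*X
L(q, o) = 26/9 (L(q, o) = 2 - ⅑*(-8) = 2 + 8/9 = 26/9)
l(F, I) = 26/(9*(F + I))
(-17663 - 18143)/(((-5843 + 6208) + l(-86, 67)) + 16976) = (-17663 - 18143)/(((-5843 + 6208) + 26/(9*(-86 + 67))) + 16976) = -35806/((365 + (26/9)/(-19)) + 16976) = -35806/((365 + (26/9)*(-1/19)) + 16976) = -35806/((365 - 26/171) + 16976) = -35806/(62389/171 + 16976) = -35806/2965285/171 = -35806*171/2965285 = -6122826/2965285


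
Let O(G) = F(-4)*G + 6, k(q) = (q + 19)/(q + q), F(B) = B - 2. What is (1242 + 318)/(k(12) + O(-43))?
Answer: 37440/6367 ≈ 5.8803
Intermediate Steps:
F(B) = -2 + B
k(q) = (19 + q)/(2*q) (k(q) = (19 + q)/((2*q)) = (19 + q)*(1/(2*q)) = (19 + q)/(2*q))
O(G) = 6 - 6*G (O(G) = (-2 - 4)*G + 6 = -6*G + 6 = 6 - 6*G)
(1242 + 318)/(k(12) + O(-43)) = (1242 + 318)/((½)*(19 + 12)/12 + (6 - 6*(-43))) = 1560/((½)*(1/12)*31 + (6 + 258)) = 1560/(31/24 + 264) = 1560/(6367/24) = 1560*(24/6367) = 37440/6367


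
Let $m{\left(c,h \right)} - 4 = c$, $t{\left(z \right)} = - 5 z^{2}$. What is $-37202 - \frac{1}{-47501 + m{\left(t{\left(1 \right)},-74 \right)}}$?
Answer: $- \frac{1767169403}{47502} \approx -37202.0$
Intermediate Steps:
$m{\left(c,h \right)} = 4 + c$
$-37202 - \frac{1}{-47501 + m{\left(t{\left(1 \right)},-74 \right)}} = -37202 - \frac{1}{-47501 + \left(4 - 5 \cdot 1^{2}\right)} = -37202 - \frac{1}{-47501 + \left(4 - 5\right)} = -37202 - \frac{1}{-47501 - 1} = -37202 - \frac{1}{-47502} = -37202 - - \frac{1}{47502} = -37202 + \frac{1}{47502} = - \frac{1767169403}{47502}$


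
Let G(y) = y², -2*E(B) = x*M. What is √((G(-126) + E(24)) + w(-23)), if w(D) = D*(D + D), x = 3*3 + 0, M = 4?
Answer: 2*√4229 ≈ 130.06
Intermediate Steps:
x = 9 (x = 9 + 0 = 9)
w(D) = 2*D² (w(D) = D*(2*D) = 2*D²)
E(B) = -18 (E(B) = -9*4/2 = -½*36 = -18)
√((G(-126) + E(24)) + w(-23)) = √(((-126)² - 18) + 2*(-23)²) = √((15876 - 18) + 2*529) = √(15858 + 1058) = √16916 = 2*√4229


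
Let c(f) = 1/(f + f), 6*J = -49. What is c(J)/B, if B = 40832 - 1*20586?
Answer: -3/992054 ≈ -3.0240e-6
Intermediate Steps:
J = -49/6 (J = (⅙)*(-49) = -49/6 ≈ -8.1667)
B = 20246 (B = 40832 - 20586 = 20246)
c(f) = 1/(2*f)
c(J)/B = (1/(2*(-49/6)))/20246 = ((½)*(-6/49))*(1/20246) = -3/49*1/20246 = -3/992054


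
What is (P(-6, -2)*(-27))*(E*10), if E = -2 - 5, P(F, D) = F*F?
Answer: 68040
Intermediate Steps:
P(F, D) = F**2
E = -7
(P(-6, -2)*(-27))*(E*10) = ((-6)**2*(-27))*(-7*10) = (36*(-27))*(-70) = -972*(-70) = 68040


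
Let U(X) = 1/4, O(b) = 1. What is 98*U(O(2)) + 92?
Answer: 233/2 ≈ 116.50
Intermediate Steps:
U(X) = ¼
98*U(O(2)) + 92 = 98*(¼) + 92 = 49/2 + 92 = 233/2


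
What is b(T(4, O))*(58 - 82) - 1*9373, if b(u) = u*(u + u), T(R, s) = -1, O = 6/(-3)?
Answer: -9421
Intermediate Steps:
O = -2 (O = 6*(-1/3) = -2)
b(u) = 2*u**2 (b(u) = u*(2*u) = 2*u**2)
b(T(4, O))*(58 - 82) - 1*9373 = (2*(-1)**2)*(58 - 82) - 1*9373 = (2*1)*(-24) - 9373 = 2*(-24) - 9373 = -48 - 9373 = -9421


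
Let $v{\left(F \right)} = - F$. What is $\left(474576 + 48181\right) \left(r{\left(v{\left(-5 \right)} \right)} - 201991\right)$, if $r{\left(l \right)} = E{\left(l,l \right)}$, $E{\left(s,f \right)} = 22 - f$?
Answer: $-105583322318$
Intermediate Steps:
$r{\left(l \right)} = 22 - l$
$\left(474576 + 48181\right) \left(r{\left(v{\left(-5 \right)} \right)} - 201991\right) = \left(474576 + 48181\right) \left(\left(22 - \left(-1\right) \left(-5\right)\right) - 201991\right) = 522757 \left(\left(22 - 5\right) - 201991\right) = 522757 \left(17 - 201991\right) = 522757 \left(-201974\right) = -105583322318$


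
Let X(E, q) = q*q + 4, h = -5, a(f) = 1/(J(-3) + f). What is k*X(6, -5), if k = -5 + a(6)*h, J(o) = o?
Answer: -580/3 ≈ -193.33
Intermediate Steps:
a(f) = 1/(-3 + f)
X(E, q) = 4 + q**2 (X(E, q) = q**2 + 4 = 4 + q**2)
k = -20/3 (k = -5 - 5/(-3 + 6) = -5 - 5/3 = -20/3 ≈ -6.6667)
k*X(6, -5) = -20*(4 + (-5)**2)/3 = -20*(4 + 25)/3 = -20/3*29 = -580/3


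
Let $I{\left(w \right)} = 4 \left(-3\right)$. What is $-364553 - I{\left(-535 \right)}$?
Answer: $-364541$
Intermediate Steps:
$I{\left(w \right)} = -12$
$-364553 - I{\left(-535 \right)} = -364553 - -12 = -364553 + 12 = -364541$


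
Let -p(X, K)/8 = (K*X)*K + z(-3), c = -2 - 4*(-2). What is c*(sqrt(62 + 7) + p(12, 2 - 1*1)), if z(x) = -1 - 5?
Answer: -288 + 6*sqrt(69) ≈ -238.16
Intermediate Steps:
z(x) = -6
c = 6 (c = -2 + 8 = 6)
p(X, K) = 48 - 8*X*K**2 (p(X, K) = -8*((K*X)*K - 6) = -8*(X*K**2 - 6) = -8*(-6 + X*K**2) = 48 - 8*X*K**2)
c*(sqrt(62 + 7) + p(12, 2 - 1*1)) = 6*(sqrt(62 + 7) + (48 - 8*12*(2 - 1*1)**2)) = 6*(sqrt(69) + (48 - 8*12*(2 - 1)**2)) = 6*(sqrt(69) + (48 - 8*12*1**2)) = 6*(sqrt(69) + (48 - 8*12*1)) = 6*(sqrt(69) + (48 - 96)) = 6*(sqrt(69) - 48) = 6*(-48 + sqrt(69)) = -288 + 6*sqrt(69)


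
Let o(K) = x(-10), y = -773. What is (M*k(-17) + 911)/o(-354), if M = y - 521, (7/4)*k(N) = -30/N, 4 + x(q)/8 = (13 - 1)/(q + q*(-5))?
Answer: 234355/17612 ≈ 13.307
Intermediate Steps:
x(q) = -32 - 24/q (x(q) = -32 + 8*((13 - 1)/(q + q*(-5))) = -32 + 8*(12/(q - 5*q)) = -32 + 8*(12/((-4*q))) = -32 + 8*(12*(-1/(4*q))) = -32 + 8*(-3/q) = -32 - 24/q)
o(K) = -148/5 (o(K) = -32 - 24/(-10) = -32 - 24*(-⅒) = -32 + 12/5 = -148/5)
k(N) = -120/(7*N) (k(N) = 4*(-30/N)/7 = -120/(7*N))
M = -1294 (M = -773 - 521 = -1294)
(M*k(-17) + 911)/o(-354) = (-(-155280)/(7*(-17)) + 911)/(-148/5) = (-(-155280)*(-1)/(7*17) + 911)*(-5/148) = (-1294*120/119 + 911)*(-5/148) = (-155280/119 + 911)*(-5/148) = -46871/119*(-5/148) = 234355/17612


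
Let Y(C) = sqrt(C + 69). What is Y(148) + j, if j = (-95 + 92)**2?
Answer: 9 + sqrt(217) ≈ 23.731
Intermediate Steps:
j = 9 (j = (-3)**2 = 9)
Y(C) = sqrt(69 + C)
Y(148) + j = sqrt(69 + 148) + 9 = sqrt(217) + 9 = 9 + sqrt(217)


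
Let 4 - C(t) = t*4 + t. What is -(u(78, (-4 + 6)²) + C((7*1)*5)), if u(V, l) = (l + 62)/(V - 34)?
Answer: 339/2 ≈ 169.50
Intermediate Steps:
C(t) = 4 - 5*t (C(t) = 4 - (t*4 + t) = 4 - (4*t + t) = 4 - 5*t)
u(V, l) = (62 + l)/(-34 + V)
-(u(78, (-4 + 6)²) + C((7*1)*5)) = -((62 + (-4 + 6)²)/(-34 + 78) + (4 - 5*7*1*5)) = -((62 + 2²)/44 + (4 - 35*5)) = -((62 + 4)/44 + (4 - 5*35)) = -((1/44)*66 + (4 - 175)) = -(3/2 - 171) = -1*(-339/2) = 339/2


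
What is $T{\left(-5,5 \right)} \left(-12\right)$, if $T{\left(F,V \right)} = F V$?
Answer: $300$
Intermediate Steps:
$T{\left(-5,5 \right)} \left(-12\right) = \left(-5\right) 5 \left(-12\right) = \left(-25\right) \left(-12\right) = 300$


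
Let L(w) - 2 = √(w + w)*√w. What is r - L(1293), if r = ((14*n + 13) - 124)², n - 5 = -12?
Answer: 43679 - 1293*√2 ≈ 41850.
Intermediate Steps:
n = -7 (n = 5 - 12 = -7)
L(w) = 2 + w*√2 (L(w) = 2 + √(w + w)*√w = 2 + √(2*w)*√w = 2 + (√2*√w)*√w = 2 + w*√2)
r = 43681 (r = ((14*(-7) + 13) - 124)² = ((-98 + 13) - 124)² = (-85 - 124)² = (-209)² = 43681)
r - L(1293) = 43681 - (2 + 1293*√2) = 43681 + (-2 - 1293*√2) = 43679 - 1293*√2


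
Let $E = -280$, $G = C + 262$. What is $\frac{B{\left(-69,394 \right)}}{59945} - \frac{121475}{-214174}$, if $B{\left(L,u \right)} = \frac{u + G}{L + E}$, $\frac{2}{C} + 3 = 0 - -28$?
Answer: $\frac{63530356802427}{112017312251750} \approx 0.56715$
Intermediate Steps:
$C = \frac{2}{25}$ ($C = \frac{2}{-3 + \left(0 - -28\right)} = \frac{2}{-3 + \left(0 + 28\right)} = \frac{2}{-3 + 28} = \frac{2}{25} \approx 0.08$)
$G = \frac{6552}{25}$ ($G = \frac{2}{25} + 262 = \frac{6552}{25} \approx 262.08$)
$B{\left(L,u \right)} = \frac{\frac{6552}{25} + u}{-280 + L}$ ($B{\left(L,u \right)} = \frac{u + \frac{6552}{25}}{L - 280} = \frac{\frac{6552}{25} + u}{-280 + L}$)
$\frac{B{\left(-69,394 \right)}}{59945} - \frac{121475}{-214174} = \frac{\frac{1}{-280 - 69} \left(\frac{6552}{25} + 394\right)}{59945} - \frac{121475}{-214174} = \frac{1}{-349} \cdot \frac{16402}{25} \cdot \frac{1}{59945} - - \frac{121475}{214174} = \left(- \frac{1}{349}\right) \frac{16402}{25} \cdot \frac{1}{59945} + \frac{121475}{214174} = \left(- \frac{16402}{8725}\right) \frac{1}{59945} + \frac{121475}{214174} = - \frac{16402}{523020125} + \frac{121475}{214174} = \frac{63530356802427}{112017312251750}$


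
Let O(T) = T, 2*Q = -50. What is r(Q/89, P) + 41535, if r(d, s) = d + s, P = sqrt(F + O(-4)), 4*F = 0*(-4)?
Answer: 3696590/89 + 2*I ≈ 41535.0 + 2.0*I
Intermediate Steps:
Q = -25 (Q = (1/2)*(-50) = -25)
F = 0 (F = (0*(-4))/4 = (1/4)*0 = 0)
P = 2*I (P = sqrt(0 - 4) = sqrt(-4) = 2*I ≈ 2.0*I)
r(Q/89, P) + 41535 = (-25/89 + 2*I) + 41535 = 3696590/89 + 2*I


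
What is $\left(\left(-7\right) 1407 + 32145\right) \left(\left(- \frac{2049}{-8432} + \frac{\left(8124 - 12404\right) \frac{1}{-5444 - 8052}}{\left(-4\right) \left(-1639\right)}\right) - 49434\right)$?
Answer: $- \frac{3212071623342532689}{2914302622} \approx -1.1022 \cdot 10^{9}$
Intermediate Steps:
$\left(\left(-7\right) 1407 + 32145\right) \left(\left(- \frac{2049}{-8432} + \frac{\left(8124 - 12404\right) \frac{1}{-5444 - 8052}}{\left(-4\right) \left(-1639\right)}\right) - 49434\right) = \left(-9849 + 32145\right) \left(\left(\left(-2049\right) \left(- \frac{1}{8432}\right) + \frac{\left(8124 - 12404\right) \frac{1}{-13496}}{6556}\right) - 49434\right) = 22296 \left(\left(\frac{2049}{8432} + \left(-4280\right) \left(- \frac{1}{13496}\right) \frac{1}{6556}\right) - 49434\right) = 22296 \left(\left(\frac{2049}{8432} + \frac{535}{1687} \cdot \frac{1}{6556}\right) - 49434\right) = 22296 \left(\left(\frac{2049}{8432} + \frac{535}{11059972}\right) - 49434\right) = 22296 \left(\frac{5666598437}{23314420976} - 49434\right) = 22296 \left(- \frac{1152519419929147}{23314420976}\right) = - \frac{3212071623342532689}{2914302622}$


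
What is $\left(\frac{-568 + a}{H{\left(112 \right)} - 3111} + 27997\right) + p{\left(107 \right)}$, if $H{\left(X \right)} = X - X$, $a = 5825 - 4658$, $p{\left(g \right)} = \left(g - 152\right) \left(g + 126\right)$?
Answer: $\frac{54479233}{3111} \approx 17512.0$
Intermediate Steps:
$p{\left(g \right)} = \left(-152 + g\right) \left(126 + g\right)$
$a = 1167$
$H{\left(X \right)} = 0$
$\left(\frac{-568 + a}{H{\left(112 \right)} - 3111} + 27997\right) + p{\left(107 \right)} = \left(\frac{-568 + 1167}{0 - 3111} + 27997\right) - \left(21934 - 11449\right) = \left(\frac{599}{-3111} + 27997\right) - 10485 = \left(599 \left(- \frac{1}{3111}\right) + 27997\right) - 10485 = \left(- \frac{599}{3111} + 27997\right) - 10485 = \frac{87098068}{3111} - 10485 = \frac{54479233}{3111}$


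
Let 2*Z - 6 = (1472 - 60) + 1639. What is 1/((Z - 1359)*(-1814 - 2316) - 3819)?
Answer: -1/703854 ≈ -1.4207e-6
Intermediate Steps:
Z = 3057/2 (Z = 3 + ((1472 - 60) + 1639)/2 = 3 + (1412 + 1639)/2 = 3 + (½)*3051 = 3 + 3051/2 = 3057/2 ≈ 1528.5)
1/((Z - 1359)*(-1814 - 2316) - 3819) = 1/((3057/2 - 1359)*(-1814 - 2316) - 3819) = 1/((339/2)*(-4130) - 3819) = 1/(-700035 - 3819) = 1/(-703854) = -1/703854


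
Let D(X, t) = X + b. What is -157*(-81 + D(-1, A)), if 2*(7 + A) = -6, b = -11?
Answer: 14601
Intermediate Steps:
A = -10 (A = -7 + (1/2)*(-6) = -7 - 3 = -10)
D(X, t) = -11 + X (D(X, t) = X - 11 = -11 + X)
-157*(-81 + D(-1, A)) = -157*(-81 + (-11 - 1)) = -157*(-81 - 12) = -157*(-93) = 14601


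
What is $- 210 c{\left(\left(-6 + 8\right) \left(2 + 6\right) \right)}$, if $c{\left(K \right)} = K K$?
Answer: $-53760$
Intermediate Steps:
$c{\left(K \right)} = K^{2}$
$- 210 c{\left(\left(-6 + 8\right) \left(2 + 6\right) \right)} = - 210 \left(\left(-6 + 8\right) \left(2 + 6\right)\right)^{2} = - 210 \left(2 \cdot 8\right)^{2} = - 210 \cdot 16^{2} = \left(-210\right) 256 = -53760$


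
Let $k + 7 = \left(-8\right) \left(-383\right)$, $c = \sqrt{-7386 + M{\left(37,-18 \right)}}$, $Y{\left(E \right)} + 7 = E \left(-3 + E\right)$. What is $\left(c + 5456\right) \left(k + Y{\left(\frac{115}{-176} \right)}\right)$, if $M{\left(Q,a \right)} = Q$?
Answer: $\frac{2931073095}{176} + \frac{94550745 i \sqrt{7349}}{30976} \approx 1.6654 \cdot 10^{7} + 2.6167 \cdot 10^{5} i$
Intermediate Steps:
$Y{\left(E \right)} = -7 + E \left(-3 + E\right)$
$c = i \sqrt{7349}$ ($c = \sqrt{-7386 + 37} = \sqrt{-7349} = i \sqrt{7349} \approx 85.726 i$)
$k = 3057$ ($k = -7 - -3064 = -7 + 3064 = 3057$)
$\left(c + 5456\right) \left(k + Y{\left(\frac{115}{-176} \right)}\right) = \left(i \sqrt{7349} + 5456\right) \left(3057 - \left(7 - \frac{13225}{30976} + 3 \cdot 115 \frac{1}{-176}\right)\right) = \left(5456 + i \sqrt{7349}\right) \left(3057 - \left(7 - \frac{13225}{30976} + 3 \cdot 115 \left(- \frac{1}{176}\right)\right)\right) = \left(5456 + i \sqrt{7349}\right) \left(3057 - \left(\frac{887}{176} - \frac{13225}{30976}\right)\right) = \left(5456 + i \sqrt{7349}\right) \left(3057 + \left(-7 + \frac{13225}{30976} + \frac{345}{176}\right)\right) = \left(5456 + i \sqrt{7349}\right) \left(3057 - \frac{142887}{30976}\right) = \left(5456 + i \sqrt{7349}\right) \frac{94550745}{30976} = \frac{2931073095}{176} + \frac{94550745 i \sqrt{7349}}{30976}$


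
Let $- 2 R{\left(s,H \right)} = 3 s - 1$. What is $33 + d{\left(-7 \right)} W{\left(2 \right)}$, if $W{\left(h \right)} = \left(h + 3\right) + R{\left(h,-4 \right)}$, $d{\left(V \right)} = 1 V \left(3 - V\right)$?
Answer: $-142$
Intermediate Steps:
$R{\left(s,H \right)} = \frac{1}{2} - \frac{3 s}{2}$ ($R{\left(s,H \right)} = - \frac{3 s - 1}{2} = - \frac{-1 + 3 s}{2} = \frac{1}{2} - \frac{3 s}{2}$)
$d{\left(V \right)} = V \left(3 - V\right)$
$W{\left(h \right)} = \frac{7}{2} - \frac{h}{2}$ ($W{\left(h \right)} = \left(h + 3\right) - \left(- \frac{1}{2} + \frac{3 h}{2}\right) = \left(3 + h\right) - \left(- \frac{1}{2} + \frac{3 h}{2}\right) = \frac{7}{2} - \frac{h}{2}$)
$33 + d{\left(-7 \right)} W{\left(2 \right)} = 33 + - 7 \left(3 - -7\right) \left(\frac{7}{2} - 1\right) = 33 + - 7 \left(3 + 7\right) \left(\frac{7}{2} - 1\right) = 33 + \left(-7\right) 10 \cdot \frac{5}{2} = 33 - 175 = -142$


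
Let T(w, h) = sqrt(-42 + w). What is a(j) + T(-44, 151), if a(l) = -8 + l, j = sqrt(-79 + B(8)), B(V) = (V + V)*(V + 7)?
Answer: -8 + sqrt(161) + I*sqrt(86) ≈ 4.6886 + 9.2736*I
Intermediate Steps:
B(V) = 2*V*(7 + V) (B(V) = (2*V)*(7 + V) = 2*V*(7 + V))
j = sqrt(161) (j = sqrt(-79 + 2*8*(7 + 8)) = sqrt(-79 + 2*8*15) = sqrt(-79 + 240) = sqrt(161) ≈ 12.689)
a(j) + T(-44, 151) = (-8 + sqrt(161)) + sqrt(-42 - 44) = (-8 + sqrt(161)) + sqrt(-86) = (-8 + sqrt(161)) + I*sqrt(86) = -8 + sqrt(161) + I*sqrt(86)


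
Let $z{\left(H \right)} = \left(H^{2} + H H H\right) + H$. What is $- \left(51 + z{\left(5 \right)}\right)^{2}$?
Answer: $-42436$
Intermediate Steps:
$z{\left(H \right)} = H + H^{2} + H^{3}$ ($z{\left(H \right)} = \left(H^{2} + H^{2} H\right) + H = \left(H^{2} + H^{3}\right) + H = H + H^{2} + H^{3}$)
$- \left(51 + z{\left(5 \right)}\right)^{2} = - \left(51 + 5 \left(1 + 5 + 5^{2}\right)\right)^{2} = - \left(51 + 5 \left(1 + 5 + 25\right)\right)^{2} = - \left(51 + 5 \cdot 31\right)^{2} = - \left(51 + 155\right)^{2} = - 206^{2} = \left(-1\right) 42436 = -42436$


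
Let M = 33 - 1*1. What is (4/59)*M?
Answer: 128/59 ≈ 2.1695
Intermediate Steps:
M = 32 (M = 33 - 1 = 32)
(4/59)*M = (4/59)*32 = 128/59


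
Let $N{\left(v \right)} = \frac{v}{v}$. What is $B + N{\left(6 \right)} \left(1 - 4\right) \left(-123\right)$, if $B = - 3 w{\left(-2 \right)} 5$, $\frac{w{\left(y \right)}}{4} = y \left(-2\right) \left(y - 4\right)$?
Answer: $1809$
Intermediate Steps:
$N{\left(v \right)} = 1$
$w{\left(y \right)} = - 8 y \left(-4 + y\right)$ ($w{\left(y \right)} = 4 y \left(-2\right) \left(y - 4\right) = 4 - 2 y \left(y - 4\right) = 4 - 2 y \left(-4 + y\right) = 4 \left(- 2 y \left(-4 + y\right)\right) = - 8 y \left(-4 + y\right)$)
$B = 1440$ ($B = - 3 \cdot 8 \left(-2\right) \left(4 - -2\right) 5 = - 3 \cdot 8 \left(-2\right) \left(4 + 2\right) 5 = - 3 \cdot 8 \left(-2\right) 6 \cdot 5 = \left(-3\right) \left(-96\right) 5 = 288 \cdot 5 = 1440$)
$B + N{\left(6 \right)} \left(1 - 4\right) \left(-123\right) = 1440 + 1 \left(1 - 4\right) \left(-123\right) = 1440 + 1 \left(-3\right) \left(-123\right) = 1440 - -369 = 1440 + 369 = 1809$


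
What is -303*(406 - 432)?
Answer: 7878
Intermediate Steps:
-303*(406 - 432) = -303*(-26) = 7878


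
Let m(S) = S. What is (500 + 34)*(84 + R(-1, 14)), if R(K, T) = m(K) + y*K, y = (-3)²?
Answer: 39516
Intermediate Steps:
y = 9
R(K, T) = 10*K (R(K, T) = K + 9*K = 10*K)
(500 + 34)*(84 + R(-1, 14)) = (500 + 34)*(84 + 10*(-1)) = 534*(84 - 10) = 534*74 = 39516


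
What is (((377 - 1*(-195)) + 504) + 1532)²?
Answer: 6801664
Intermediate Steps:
(((377 - 1*(-195)) + 504) + 1532)² = (((377 + 195) + 504) + 1532)² = ((572 + 504) + 1532)² = (1076 + 1532)² = 2608² = 6801664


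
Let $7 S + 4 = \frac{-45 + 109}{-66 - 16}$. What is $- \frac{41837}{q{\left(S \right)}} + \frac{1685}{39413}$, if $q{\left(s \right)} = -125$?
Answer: $\frac{1649132306}{4926625} \approx 334.74$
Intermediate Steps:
$S = - \frac{28}{41}$ ($S = - \frac{4}{7} + \frac{\left(-45 + 109\right) \frac{1}{-66 - 16}}{7} = - \frac{4}{7} + \frac{64 \frac{1}{-82}}{7} = - \frac{4}{7} + \frac{64 \left(- \frac{1}{82}\right)}{7} = - \frac{4}{7} + \frac{1}{7} \left(- \frac{32}{41}\right) = - \frac{4}{7} - \frac{32}{287} = - \frac{28}{41} \approx -0.68293$)
$- \frac{41837}{q{\left(S \right)}} + \frac{1685}{39413} = - \frac{41837}{-125} + \frac{1685}{39413} = \left(-41837\right) \left(- \frac{1}{125}\right) + 1685 \cdot \frac{1}{39413} = \frac{41837}{125} + \frac{1685}{39413} = \frac{1649132306}{4926625}$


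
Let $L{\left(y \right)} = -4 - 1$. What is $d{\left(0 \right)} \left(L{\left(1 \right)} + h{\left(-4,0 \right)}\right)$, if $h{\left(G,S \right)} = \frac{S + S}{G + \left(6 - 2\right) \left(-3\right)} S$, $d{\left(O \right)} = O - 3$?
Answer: $15$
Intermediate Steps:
$d{\left(O \right)} = -3 + O$
$h{\left(G,S \right)} = \frac{2 S^{2}}{-12 + G}$ ($h{\left(G,S \right)} = \frac{2 S}{G + 4 \left(-3\right)} S = \frac{2 S}{G - 12} S = \frac{2 S}{-12 + G} S = \frac{2 S^{2}}{-12 + G}$)
$L{\left(y \right)} = -5$
$d{\left(0 \right)} \left(L{\left(1 \right)} + h{\left(-4,0 \right)}\right) = \left(-3 + 0\right) \left(-5 + \frac{2 \cdot 0^{2}}{-12 - 4}\right) = - 3 \left(-5 + 2 \cdot 0 \frac{1}{-16}\right) = - 3 \left(-5 + 2 \cdot 0 \left(- \frac{1}{16}\right)\right) = - 3 \left(-5 + 0\right) = \left(-3\right) \left(-5\right) = 15$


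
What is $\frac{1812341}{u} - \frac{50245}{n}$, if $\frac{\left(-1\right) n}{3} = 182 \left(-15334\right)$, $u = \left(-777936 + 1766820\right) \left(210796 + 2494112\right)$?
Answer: $- \frac{861424194964811}{143556000983963568} \approx -0.0060006$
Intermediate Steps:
$u = 2674840242672$ ($u = 988884 \cdot 2704908 = 2674840242672$)
$n = 8372364$ ($n = - 3 \cdot 182 \left(-15334\right) = \left(-3\right) \left(-2790788\right) = 8372364$)
$\frac{1812341}{u} - \frac{50245}{n} = \frac{1812341}{2674840242672} - \frac{50245}{8372364} = 1812341 \cdot \frac{1}{2674840242672} - \frac{3865}{644028} = \frac{1812341}{2674840242672} - \frac{3865}{644028} = - \frac{861424194964811}{143556000983963568}$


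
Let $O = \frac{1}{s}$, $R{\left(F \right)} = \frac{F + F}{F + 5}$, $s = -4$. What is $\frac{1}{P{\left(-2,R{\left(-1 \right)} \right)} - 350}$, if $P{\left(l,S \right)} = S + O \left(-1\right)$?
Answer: $- \frac{4}{1401} \approx -0.0028551$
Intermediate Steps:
$R{\left(F \right)} = \frac{2 F}{5 + F}$
$O = - \frac{1}{4}$ ($O = \frac{1}{-4} = - \frac{1}{4} \approx -0.25$)
$P{\left(l,S \right)} = \frac{1}{4} + S$ ($P{\left(l,S \right)} = S - - \frac{1}{4} = S + \frac{1}{4} = \frac{1}{4} + S$)
$\frac{1}{P{\left(-2,R{\left(-1 \right)} \right)} - 350} = \frac{1}{\left(\frac{1}{4} + 2 \left(-1\right) \frac{1}{5 - 1}\right) - 350} = \frac{1}{\left(\frac{1}{4} + 2 \left(-1\right) \frac{1}{4}\right) - 350} = \frac{1}{\left(\frac{1}{4} - \frac{1}{2}\right) - 350} = \frac{1}{- \frac{1}{4} - 350} = \frac{1}{- \frac{1401}{4}} = - \frac{4}{1401}$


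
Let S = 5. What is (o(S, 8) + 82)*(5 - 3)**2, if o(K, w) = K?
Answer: 348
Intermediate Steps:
(o(S, 8) + 82)*(5 - 3)**2 = (5 + 82)*(5 - 3)**2 = 87*2**2 = 87*4 = 348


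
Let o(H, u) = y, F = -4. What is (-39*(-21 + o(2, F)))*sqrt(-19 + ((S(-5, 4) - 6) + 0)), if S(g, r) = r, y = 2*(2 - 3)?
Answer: 897*I*sqrt(21) ≈ 4110.6*I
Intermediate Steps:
y = -2 (y = 2*(-1) = -2)
o(H, u) = -2
(-39*(-21 + o(2, F)))*sqrt(-19 + ((S(-5, 4) - 6) + 0)) = (-39*(-21 - 2))*sqrt(-19 + ((4 - 6) + 0)) = (-39*(-23))*sqrt(-19 + (-2 + 0)) = 897*sqrt(-19 - 2) = 897*sqrt(-21) = 897*(I*sqrt(21)) = 897*I*sqrt(21)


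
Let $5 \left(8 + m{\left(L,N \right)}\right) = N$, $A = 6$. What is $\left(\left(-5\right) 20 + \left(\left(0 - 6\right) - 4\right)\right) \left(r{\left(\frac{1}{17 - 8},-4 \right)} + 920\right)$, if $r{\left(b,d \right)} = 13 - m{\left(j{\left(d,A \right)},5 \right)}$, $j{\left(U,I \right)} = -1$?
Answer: $-103400$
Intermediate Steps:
$m{\left(L,N \right)} = -8 + \frac{N}{5}$
$r{\left(b,d \right)} = 20$ ($r{\left(b,d \right)} = 13 - \left(-8 + \frac{1}{5} \cdot 5\right) = 13 - \left(-8 + 1\right) = 13 - -7 = 13 + 7 = 20$)
$\left(\left(-5\right) 20 + \left(\left(0 - 6\right) - 4\right)\right) \left(r{\left(\frac{1}{17 - 8},-4 \right)} + 920\right) = \left(\left(-5\right) 20 + \left(\left(0 - 6\right) - 4\right)\right) \left(20 + 920\right) = \left(-100 - 10\right) 940 = \left(-110\right) 940 = -103400$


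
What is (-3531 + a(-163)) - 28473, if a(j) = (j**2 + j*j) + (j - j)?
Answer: 21134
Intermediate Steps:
a(j) = 2*j**2 (a(j) = (j**2 + j**2) + 0 = 2*j**2 + 0 = 2*j**2)
(-3531 + a(-163)) - 28473 = (-3531 + 2*(-163)**2) - 28473 = (-3531 + 2*26569) - 28473 = (-3531 + 53138) - 28473 = 49607 - 28473 = 21134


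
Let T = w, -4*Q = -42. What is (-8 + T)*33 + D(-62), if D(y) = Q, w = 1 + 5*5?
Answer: 1209/2 ≈ 604.50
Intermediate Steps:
Q = 21/2 (Q = -¼*(-42) = 21/2 ≈ 10.500)
w = 26 (w = 1 + 25 = 26)
T = 26
D(y) = 21/2
(-8 + T)*33 + D(-62) = (-8 + 26)*33 + 21/2 = 18*33 + 21/2 = 594 + 21/2 = 1209/2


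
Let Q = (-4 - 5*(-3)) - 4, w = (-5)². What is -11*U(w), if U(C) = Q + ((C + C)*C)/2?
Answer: -6952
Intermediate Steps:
w = 25
Q = 7 (Q = (-4 + 15) - 4 = 11 - 4 = 7)
U(C) = 7 + C² (U(C) = 7 + ((C + C)*C)/2 = 7 + ((2*C)*C)/2 = 7 + (2*C²)/2 = 7 + C²)
-11*U(w) = -11*(7 + 25²) = -11*(7 + 625) = -11*632 = -6952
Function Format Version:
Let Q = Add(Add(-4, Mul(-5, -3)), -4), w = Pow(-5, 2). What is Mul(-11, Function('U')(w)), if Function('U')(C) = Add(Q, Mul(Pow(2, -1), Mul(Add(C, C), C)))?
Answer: -6952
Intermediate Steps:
w = 25
Q = 7 (Q = Add(Add(-4, 15), -4) = Add(11, -4) = 7)
Function('U')(C) = Add(7, Pow(C, 2)) (Function('U')(C) = Add(7, Mul(Pow(2, -1), Mul(Add(C, C), C))) = Add(7, Mul(Rational(1, 2), Mul(Mul(2, C), C))) = Add(7, Mul(Rational(1, 2), Mul(2, Pow(C, 2)))) = Add(7, Pow(C, 2)))
Mul(-11, Function('U')(w)) = Mul(-11, Add(7, Pow(25, 2))) = Mul(-11, Add(7, 625)) = Mul(-11, 632) = -6952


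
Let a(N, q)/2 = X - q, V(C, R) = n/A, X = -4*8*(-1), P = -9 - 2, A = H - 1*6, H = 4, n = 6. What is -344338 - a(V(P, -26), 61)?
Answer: -344280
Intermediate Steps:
A = -2 (A = 4 - 1*6 = 4 - 6 = -2)
P = -11
X = 32 (X = -32*(-1) = 32)
V(C, R) = -3 (V(C, R) = 6/(-2) = 6*(-½) = -3)
a(N, q) = 64 - 2*q (a(N, q) = 2*(32 - q) = 64 - 2*q)
-344338 - a(V(P, -26), 61) = -344338 - (64 - 2*61) = -344338 - (64 - 122) = -344338 - 1*(-58) = -344338 + 58 = -344280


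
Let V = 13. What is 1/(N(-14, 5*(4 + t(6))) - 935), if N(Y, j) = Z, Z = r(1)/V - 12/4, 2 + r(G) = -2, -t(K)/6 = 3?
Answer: -13/12198 ≈ -0.0010657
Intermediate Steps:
t(K) = -18 (t(K) = -6*3 = -18)
r(G) = -4 (r(G) = -2 - 2 = -4)
Z = -43/13 (Z = -4/13 - 12/4 = -4*1/13 - 12*¼ = -4/13 - 3 = -43/13 ≈ -3.3077)
N(Y, j) = -43/13
1/(N(-14, 5*(4 + t(6))) - 935) = 1/(-43/13 - 935) = 1/(-12198/13) = -13/12198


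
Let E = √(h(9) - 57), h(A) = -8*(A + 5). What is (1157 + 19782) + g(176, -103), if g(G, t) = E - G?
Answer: 20763 + 13*I ≈ 20763.0 + 13.0*I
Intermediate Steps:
h(A) = -40 - 8*A (h(A) = -8*(5 + A) = -40 - 8*A)
E = 13*I (E = √((-40 - 8*9) - 57) = √((-40 - 72) - 57) = √(-112 - 57) = √(-169) = 13*I ≈ 13.0*I)
g(G, t) = -G + 13*I (g(G, t) = 13*I - G = -G + 13*I)
(1157 + 19782) + g(176, -103) = (1157 + 19782) + (-1*176 + 13*I) = 20939 + (-176 + 13*I) = 20763 + 13*I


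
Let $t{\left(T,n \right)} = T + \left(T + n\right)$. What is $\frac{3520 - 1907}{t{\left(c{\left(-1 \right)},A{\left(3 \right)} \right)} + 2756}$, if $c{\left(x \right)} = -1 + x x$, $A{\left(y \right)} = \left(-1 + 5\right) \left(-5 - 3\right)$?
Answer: $\frac{1613}{2724} \approx 0.59214$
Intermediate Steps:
$A{\left(y \right)} = -32$ ($A{\left(y \right)} = 4 \left(-8\right) = -32$)
$c{\left(x \right)} = -1 + x^{2}$
$t{\left(T,n \right)} = n + 2 T$
$\frac{3520 - 1907}{t{\left(c{\left(-1 \right)},A{\left(3 \right)} \right)} + 2756} = \frac{3520 - 1907}{\left(-32 + 2 \left(-1 + \left(-1\right)^{2}\right)\right) + 2756} = \frac{1613}{\left(-32 + 2 \left(-1 + 1\right)\right) + 2756} = \frac{1613}{\left(-32 + 2 \cdot 0\right) + 2756} = \frac{1613}{\left(-32 + 0\right) + 2756} = \frac{1613}{-32 + 2756} = \frac{1613}{2724}$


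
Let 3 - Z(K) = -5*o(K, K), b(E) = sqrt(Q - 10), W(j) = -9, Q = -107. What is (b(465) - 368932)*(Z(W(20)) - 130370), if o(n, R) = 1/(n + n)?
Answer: 432869944726/9 - 2346611*I*sqrt(13)/6 ≈ 4.8097e+10 - 1.4101e+6*I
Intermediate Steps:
o(n, R) = 1/(2*n)
b(E) = 3*I*sqrt(13) (b(E) = sqrt(-107 - 10) = sqrt(-117) = 3*I*sqrt(13))
Z(K) = 3 + 5/(2*K) (Z(K) = 3 - (-5)*1/(2*K) = 3 - (-5)/(2*K) = 3 + 5/(2*K))
(b(465) - 368932)*(Z(W(20)) - 130370) = (3*I*sqrt(13) - 368932)*((3 + (5/2)/(-9)) - 130370) = (-368932 + 3*I*sqrt(13))*((3 + (5/2)*(-1/9)) - 130370) = (-368932 + 3*I*sqrt(13))*((3 - 5/18) - 130370) = (-368932 + 3*I*sqrt(13))*(49/18 - 130370) = (-368932 + 3*I*sqrt(13))*(-2346611/18) = 432869944726/9 - 2346611*I*sqrt(13)/6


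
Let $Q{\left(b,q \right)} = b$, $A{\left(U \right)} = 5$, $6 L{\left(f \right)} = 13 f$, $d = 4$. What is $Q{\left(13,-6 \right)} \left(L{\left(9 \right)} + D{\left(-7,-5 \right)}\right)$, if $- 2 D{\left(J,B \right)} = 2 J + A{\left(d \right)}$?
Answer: $312$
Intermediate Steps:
$L{\left(f \right)} = \frac{13 f}{6}$
$D{\left(J,B \right)} = - \frac{5}{2} - J$ ($D{\left(J,B \right)} = - \frac{2 J + 5}{2} = - \frac{5 + 2 J}{2} = - \frac{5}{2} - J$)
$Q{\left(13,-6 \right)} \left(L{\left(9 \right)} + D{\left(-7,-5 \right)}\right) = 13 \left(\frac{13}{6} \cdot 9 - - \frac{9}{2}\right) = 13 \left(\frac{39}{2} + \left(- \frac{5}{2} + 7\right)\right) = 13 \left(\frac{39}{2} + \frac{9}{2}\right) = 13 \cdot 24 = 312$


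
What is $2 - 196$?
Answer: $-194$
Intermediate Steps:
$2 - 196 = -194$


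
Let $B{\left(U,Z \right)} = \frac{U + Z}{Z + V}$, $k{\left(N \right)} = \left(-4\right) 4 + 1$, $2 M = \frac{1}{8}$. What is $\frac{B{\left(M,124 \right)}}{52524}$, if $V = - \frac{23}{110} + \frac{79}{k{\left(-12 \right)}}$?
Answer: $\frac{109175}{5478323232} \approx 1.9929 \cdot 10^{-5}$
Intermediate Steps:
$M = \frac{1}{16}$ ($M = \frac{1}{2 \cdot 8} = \frac{1}{2} \cdot \frac{1}{8} = \frac{1}{16} \approx 0.0625$)
$k{\left(N \right)} = -15$ ($k{\left(N \right)} = -16 + 1 = -15$)
$V = - \frac{1807}{330}$ ($V = - \frac{23}{110} + \frac{79}{-15} = \left(-23\right) \frac{1}{110} + 79 \left(- \frac{1}{15}\right) = - \frac{23}{110} - \frac{79}{15} = - \frac{1807}{330} \approx -5.4758$)
$B{\left(U,Z \right)} = \frac{U + Z}{- \frac{1807}{330} + Z}$ ($B{\left(U,Z \right)} = \frac{U + Z}{Z - \frac{1807}{330}} = \frac{U + Z}{- \frac{1807}{330} + Z}$)
$\frac{B{\left(M,124 \right)}}{52524} = \frac{330 \frac{1}{-1807 + 330 \cdot 124} \left(\frac{1}{16} + 124\right)}{52524} = 330 \frac{1}{-1807 + 40920} \cdot \frac{1985}{16} \cdot \frac{1}{52524} = 330 \cdot \frac{1}{39113} \cdot \frac{1985}{16} \cdot \frac{1}{52524} = \frac{327525}{312904} \cdot \frac{1}{52524} = \frac{109175}{5478323232}$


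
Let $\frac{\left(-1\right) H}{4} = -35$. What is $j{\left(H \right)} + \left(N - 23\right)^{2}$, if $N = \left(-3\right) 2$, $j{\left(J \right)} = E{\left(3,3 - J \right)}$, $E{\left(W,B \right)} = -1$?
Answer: $840$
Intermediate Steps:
$H = 140$ ($H = \left(-4\right) \left(-35\right) = 140$)
$j{\left(J \right)} = -1$
$N = -6$
$j{\left(H \right)} + \left(N - 23\right)^{2} = -1 + \left(-6 - 23\right)^{2} = -1 + \left(-29\right)^{2} = -1 + 841 = 840$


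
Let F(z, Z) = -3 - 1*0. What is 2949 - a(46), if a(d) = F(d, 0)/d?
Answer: 135657/46 ≈ 2949.1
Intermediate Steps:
F(z, Z) = -3 (F(z, Z) = -3 + 0 = -3)
a(d) = -3/d
2949 - a(46) = 2949 - (-3)/46 = 2949 - 1*(-3/46) = 2949 + 3/46 = 135657/46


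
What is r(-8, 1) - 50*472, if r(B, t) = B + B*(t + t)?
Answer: -23624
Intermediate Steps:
r(B, t) = B + 2*B*t (r(B, t) = B + B*(2*t) = B + 2*B*t)
r(-8, 1) - 50*472 = -8*(1 + 2*1) - 50*472 = -8*(1 + 2) - 23600 = -8*3 - 23600 = -24 - 23600 = -23624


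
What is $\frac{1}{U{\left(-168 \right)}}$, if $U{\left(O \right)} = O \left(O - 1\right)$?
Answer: $\frac{1}{28392} \approx 3.5221 \cdot 10^{-5}$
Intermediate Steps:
$U{\left(O \right)} = O \left(-1 + O\right)$
$\frac{1}{U{\left(-168 \right)}} = \frac{1}{\left(-168\right) \left(-1 - 168\right)} = \frac{1}{\left(-168\right) \left(-169\right)} = \frac{1}{28392}$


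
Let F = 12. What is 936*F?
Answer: 11232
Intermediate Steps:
936*F = 936*12 = 11232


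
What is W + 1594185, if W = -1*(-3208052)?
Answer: 4802237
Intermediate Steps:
W = 3208052
W + 1594185 = 3208052 + 1594185 = 4802237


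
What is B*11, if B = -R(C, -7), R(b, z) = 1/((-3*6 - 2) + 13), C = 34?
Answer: 11/7 ≈ 1.5714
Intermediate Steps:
R(b, z) = -⅐ (R(b, z) = 1/((-18 - 2) + 13) = 1/(-20 + 13) = 1/(-7) = -⅐)
B = ⅐ (B = -1*(-⅐) = ⅐ ≈ 0.14286)
B*11 = (⅐)*11 = 11/7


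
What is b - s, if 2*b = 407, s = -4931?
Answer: 10269/2 ≈ 5134.5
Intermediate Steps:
b = 407/2 (b = (½)*407 = 407/2 ≈ 203.50)
b - s = 407/2 - 1*(-4931) = 407/2 + 4931 = 10269/2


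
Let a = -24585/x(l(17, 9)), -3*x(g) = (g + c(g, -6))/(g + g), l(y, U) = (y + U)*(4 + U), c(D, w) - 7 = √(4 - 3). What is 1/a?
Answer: 173/24929190 ≈ 6.9397e-6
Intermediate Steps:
c(D, w) = 8 (c(D, w) = 7 + √(4 - 3) = 7 + √1 = 7 + 1 = 8)
l(y, U) = (4 + U)*(U + y) (l(y, U) = (U + y)*(4 + U) = (4 + U)*(U + y))
x(g) = -(8 + g)/(6*g) (x(g) = -(g + 8)/(3*(g + g)) = -(8 + g)/(3*(2*g)) = -(8 + g)*1/(2*g)/3 = -(8 + g)/(6*g))
a = 24929190/173 (a = -24585*6*(9² + 4*9 + 4*17 + 9*17)/(-8 - (9² + 4*9 + 4*17 + 9*17)) = -24585*6*(81 + 36 + 68 + 153)/(-8 - (81 + 36 + 68 + 153)) = -24585*2028/(-8 - 1*338) = -24585*2028/(-8 - 338) = -24585/((⅙)*(1/338)*(-346)) = -24585/(-173/1014) = -24585*(-1014/173) = 24929190/173 ≈ 1.4410e+5)
1/a = 1/(24929190/173) = 173/24929190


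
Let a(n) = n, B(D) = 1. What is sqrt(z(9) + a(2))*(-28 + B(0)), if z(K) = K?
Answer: -27*sqrt(11) ≈ -89.549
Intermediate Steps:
sqrt(z(9) + a(2))*(-28 + B(0)) = sqrt(9 + 2)*(-28 + 1) = sqrt(11)*(-27) = -27*sqrt(11)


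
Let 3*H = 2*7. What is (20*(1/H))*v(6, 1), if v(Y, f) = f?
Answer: 30/7 ≈ 4.2857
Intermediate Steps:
H = 14/3 (H = (2*7)/3 = (⅓)*14 = 14/3 ≈ 4.6667)
(20*(1/H))*v(6, 1) = (20*(1/(14/3)))*1 = (20*(1*(3/14)))*1 = (20*(3/14))*1 = (30/7)*1 = 30/7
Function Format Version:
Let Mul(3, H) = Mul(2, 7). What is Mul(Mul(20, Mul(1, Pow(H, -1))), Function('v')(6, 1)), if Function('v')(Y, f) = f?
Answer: Rational(30, 7) ≈ 4.2857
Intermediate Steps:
H = Rational(14, 3) (H = Mul(Rational(1, 3), Mul(2, 7)) = Mul(Rational(1, 3), 14) = Rational(14, 3) ≈ 4.6667)
Mul(Mul(20, Mul(1, Pow(H, -1))), Function('v')(6, 1)) = Mul(Mul(20, Mul(1, Pow(Rational(14, 3), -1))), 1) = Mul(Mul(20, Mul(1, Rational(3, 14))), 1) = Mul(Mul(20, Rational(3, 14)), 1) = Mul(Rational(30, 7), 1) = Rational(30, 7)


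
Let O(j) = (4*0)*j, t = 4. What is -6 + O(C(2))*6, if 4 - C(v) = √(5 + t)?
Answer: -6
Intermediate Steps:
C(v) = 1 (C(v) = 4 - √(5 + 4) = 4 - √9 = 4 - 1*3 = 4 - 3 = 1)
O(j) = 0 (O(j) = 0*j = 0)
-6 + O(C(2))*6 = -6 + 0*6 = -6 + 0 = -6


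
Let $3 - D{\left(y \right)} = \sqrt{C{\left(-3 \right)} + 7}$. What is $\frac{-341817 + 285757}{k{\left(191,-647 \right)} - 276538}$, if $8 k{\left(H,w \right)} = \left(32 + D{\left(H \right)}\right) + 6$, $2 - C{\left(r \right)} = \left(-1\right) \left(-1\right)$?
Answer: $\frac{992155710240}{4894107581161} - \frac{896960 \sqrt{2}}{4894107581161} \approx 0.20272$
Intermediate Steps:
$C{\left(r \right)} = 1$ ($C{\left(r \right)} = 2 - \left(-1\right) \left(-1\right) = 2 - 1 = 1$)
$D{\left(y \right)} = 3 - 2 \sqrt{2}$ ($D{\left(y \right)} = 3 - \sqrt{1 + 7} = 3 - \sqrt{8} = 3 - 2 \sqrt{2}$)
$k{\left(H,w \right)} = \frac{41}{8} - \frac{\sqrt{2}}{4}$ ($k{\left(H,w \right)} = \frac{\left(32 + \left(3 - 2 \sqrt{2}\right)\right) + 6}{8} = \frac{\left(35 - 2 \sqrt{2}\right) + 6}{8} = \frac{41 - 2 \sqrt{2}}{8} = \frac{41}{8} - \frac{\sqrt{2}}{4}$)
$\frac{-341817 + 285757}{k{\left(191,-647 \right)} - 276538} = \frac{-341817 + 285757}{\left(\frac{41}{8} - \frac{\sqrt{2}}{4}\right) - 276538} = - \frac{56060}{- \frac{2212263}{8} - \frac{\sqrt{2}}{4}}$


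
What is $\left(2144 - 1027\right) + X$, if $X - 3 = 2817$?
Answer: $3937$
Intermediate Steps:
$X = 2820$ ($X = 3 + 2817 = 2820$)
$\left(2144 - 1027\right) + X = \left(2144 - 1027\right) + 2820 = 1117 + 2820 = 3937$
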